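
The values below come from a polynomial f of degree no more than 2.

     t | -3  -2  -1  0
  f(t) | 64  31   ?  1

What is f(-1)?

10

The 3 known points determine the degree-2 polynomial uniquely.
Write f(t) = at^2 + bt + c. Substituting each data point gives a linear system:
  9a - 3b + c = 64
  4a - 2b + c = 31
  c = 1
Solving the system yields a = 6, b = -3, c = 1.
So f(t) = 6t^2 - 3t + 1.
Then f(-1) = 10.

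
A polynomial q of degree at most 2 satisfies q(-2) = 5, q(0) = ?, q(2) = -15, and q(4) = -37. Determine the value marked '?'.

-1

On equispaced nodes a degree-2 polynomial has vanishing third forward difference, so
  - q(-2) + 3·q(0) - 3·q(2) + q(4) = 0.
Substituting the known values and solving for q(0):
  3·q(0) = -3
  q(0) = -1.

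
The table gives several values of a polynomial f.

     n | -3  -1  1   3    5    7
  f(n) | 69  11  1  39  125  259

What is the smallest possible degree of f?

2

Forward differences of the values at n = -3, -1, 1, 3, 5, 7:
  f  : 69  11  1  39  125  259
  Δ  : -58  -10  38  86  134
  Δ^2: 48  48  48  48
  Δ^3: 0  0  0
  Δ^4: 0  0
  Δ^5: 0
The second differences are constant (48) and nonzero, while all higher differences vanish, so the minimal degree is 2.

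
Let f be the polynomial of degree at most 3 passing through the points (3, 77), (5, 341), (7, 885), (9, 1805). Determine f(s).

f(s) = 2s^3 + 5s^2 - 6s - 4

Write f(s) = as^3 + bs^2 + cs + d. Substituting each data point gives a linear system:
  27a + 9b + 3c + d = 77
  125a + 25b + 5c + d = 341
  343a + 49b + 7c + d = 885
  729a + 81b + 9c + d = 1805
Solving the system yields a = 2, b = 5, c = -6, d = -4.
So f(s) = 2s³ + 5s² - 6s - 4.
Check: f(3) = 77. ✓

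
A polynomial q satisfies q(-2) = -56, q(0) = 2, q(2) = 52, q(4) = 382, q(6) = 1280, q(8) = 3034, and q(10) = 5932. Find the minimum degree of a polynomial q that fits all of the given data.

3

Forward differences of the values at s = -2, 0, 2, 4, 6, 8, 10:
  q  : -56  2  52  382  1280  3034  5932
  Δ  : 58  50  330  898  1754  2898
  Δ^2: -8  280  568  856  1144
  Δ^3: 288  288  288  288
  Δ^4: 0  0  0
  Δ^5: 0  0
  Δ^6: 0
The third differences are constant (288) and nonzero, while all higher differences vanish, so the minimal degree is 3.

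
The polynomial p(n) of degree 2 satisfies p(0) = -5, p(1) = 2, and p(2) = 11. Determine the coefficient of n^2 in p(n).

Write p(n) = an^2 + bn + c. Substituting each data point gives a linear system:
  c = -5
  a + b + c = 2
  4a + 2b + c = 11
Solving the system yields a = 1, b = 6, c = -5.
So p(n) = n² + 6n - 5.
The leading coefficient is 1.

1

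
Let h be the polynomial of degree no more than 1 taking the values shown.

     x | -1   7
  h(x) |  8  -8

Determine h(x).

h(x) = -2x + 6

Write h(x) = ax + b. Substituting each data point gives a linear system:
  -a + b = 8
  7a + b = -8
Solving the system yields a = -2, b = 6.
So h(x) = -2x + 6.
Check: h(-1) = 8. ✓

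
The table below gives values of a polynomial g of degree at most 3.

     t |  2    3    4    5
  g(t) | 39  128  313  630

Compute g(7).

1804

Write g(t) = at^3 + bt^2 + ct + d. Substituting each data point gives a linear system:
  8a + 4b + 2c + d = 39
  27a + 9b + 3c + d = 128
  64a + 16b + 4c + d = 313
  125a + 25b + 5c + d = 630
Solving the system yields a = 6, b = -6, c = 5, d = 5.
So g(t) = 6t^3 - 6t^2 + 5t + 5.
Then g(7) = 1804.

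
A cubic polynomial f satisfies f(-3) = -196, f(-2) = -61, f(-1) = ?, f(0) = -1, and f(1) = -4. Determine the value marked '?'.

-8

On equispaced nodes a degree-3 polynomial has vanishing fourth forward difference, so
  f(-3) - 4·f(-2) + 6·f(-1) - 4·f(0) + f(1) = 0.
Substituting the known values and solving for f(-1):
  6·f(-1) = -48
  f(-1) = -8.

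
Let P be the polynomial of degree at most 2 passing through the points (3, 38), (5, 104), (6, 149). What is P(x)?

Using the Lagrange interpolation formula with nodes 3, 5, 6:
  L_0(x) = (x - 5)(x - 6) / 6
  L_1(x) = (x - 3)(x - 6) / -2
  L_2(x) = (x - 3)(x - 5) / 3
Then P(x) = 38·L_0(x) + 104·L_1(x) + 149·L_2(x).
Expanding and collecting terms gives P(x) = 4x^2 + x - 1.
Check: P(6) = 149. ✓

P(x) = 4x^2 + x - 1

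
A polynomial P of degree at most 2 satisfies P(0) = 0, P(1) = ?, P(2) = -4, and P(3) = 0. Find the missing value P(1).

-4

The 3 known points determine the degree-2 polynomial uniquely.
Write P(u) = au^2 + bu + c. Substituting each data point gives a linear system:
  c = 0
  4a + 2b + c = -4
  9a + 3b + c = 0
Solving the system yields a = 2, b = -6, c = 0.
So P(u) = 2u^2 - 6u.
Then P(1) = -4.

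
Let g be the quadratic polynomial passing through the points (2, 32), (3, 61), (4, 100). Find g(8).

Write g(t) = at^2 + bt + c. Substituting each data point gives a linear system:
  4a + 2b + c = 32
  9a + 3b + c = 61
  16a + 4b + c = 100
Solving the system yields a = 5, b = 4, c = 4.
So g(t) = 5t² + 4t + 4.
Then g(8) = 356.

356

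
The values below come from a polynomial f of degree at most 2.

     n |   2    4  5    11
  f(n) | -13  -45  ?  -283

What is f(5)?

-67

The 3 known points determine the degree-2 polynomial uniquely.
Write f(n) = an^2 + bn + c. Substituting each data point gives a linear system:
  4a + 2b + c = -13
  16a + 4b + c = -45
  121a + 11b + c = -283
Solving the system yields a = -2, b = -4, c = 3.
So f(n) = -2n^2 - 4n + 3.
Then f(5) = -67.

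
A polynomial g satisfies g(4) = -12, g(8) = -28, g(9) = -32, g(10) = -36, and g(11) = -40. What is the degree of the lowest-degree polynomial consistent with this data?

Divided differences on the nodes 4, 8, 9, 10, 11:
  order 0: -12  -28  -32  -36  -40
  order 1: -4  -4  -4  -4
  order 2: 0  0  0
  order 3: 0  0
  order 4: 0
The order-1 divided differences are all -4 (nonzero) and every higher order vanishes, so the data lies on a polynomial of degree exactly 1.

1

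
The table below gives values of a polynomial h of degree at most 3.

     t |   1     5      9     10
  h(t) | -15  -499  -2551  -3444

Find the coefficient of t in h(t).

Write h(t) = at^3 + bt^2 + ct + d. Substituting each data point gives a linear system:
  a + b + c + d = -15
  125a + 25b + 5c + d = -499
  729a + 81b + 9c + d = -2551
  1000a + 100b + 10c + d = -3444
Solving the system yields a = -3, b = -4, c = -4, d = -4.
So h(t) = -3t³ - 4t² - 4t - 4.
The coefficient of t is -4.

-4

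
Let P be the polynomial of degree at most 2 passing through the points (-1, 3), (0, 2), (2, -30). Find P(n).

Write P(n) = an^2 + bn + c. Substituting each data point gives a linear system:
  a - b + c = 3
  c = 2
  4a + 2b + c = -30
Solving the system yields a = -5, b = -6, c = 2.
So P(n) = -5n^2 - 6n + 2.
Check: P(0) = 2. ✓

P(n) = -5n^2 - 6n + 2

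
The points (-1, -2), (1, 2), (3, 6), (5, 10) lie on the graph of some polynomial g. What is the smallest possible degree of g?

1

Forward differences of the values at x = -1, 1, 3, 5:
  g  : -2  2  6  10
  Δ  : 4  4  4
  Δ^2: 0  0
  Δ^3: 0
The first differences are constant (4) and nonzero, while all higher differences vanish, so the minimal degree is 1.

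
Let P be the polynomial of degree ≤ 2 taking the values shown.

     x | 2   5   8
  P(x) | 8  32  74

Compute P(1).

Write P(x) = ax^2 + bx + c. Substituting each data point gives a linear system:
  4a + 2b + c = 8
  25a + 5b + c = 32
  64a + 8b + c = 74
Solving the system yields a = 1, b = 1, c = 2.
So P(x) = x² + x + 2.
Then P(1) = 4.

4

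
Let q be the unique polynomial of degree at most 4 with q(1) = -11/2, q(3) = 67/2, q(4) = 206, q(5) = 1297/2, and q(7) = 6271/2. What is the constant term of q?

Write q(u) = au^4 + bu^3 + cu^2 + du + e. Substituting each data point gives a linear system:
  a + b + c + d + e = -11/2
  81a + 27b + 9c + 3d + e = 67/2
  256a + 64b + 16c + 4d + e = 206
  625a + 125b + 25c + 5d + e = 1297/2
  2401a + 343b + 49c + 7d + e = 6271/2
Solving the system yields a = 2, b = -5, c = 1, d = 1/2, e = -4.
So q(u) = 2u⁴ - 5u³ + u² + (1/2)u - 4.
The constant term is -4.

-4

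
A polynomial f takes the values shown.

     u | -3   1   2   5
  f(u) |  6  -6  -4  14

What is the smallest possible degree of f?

2

Divided differences on the nodes -3, 1, 2, 5:
  order 0: 6  -6  -4  14
  order 1: -3  2  6
  order 2: 1  1
  order 3: 0
The order-2 divided differences are all 1 (nonzero) and every higher order vanishes, so the data lies on a polynomial of degree exactly 2.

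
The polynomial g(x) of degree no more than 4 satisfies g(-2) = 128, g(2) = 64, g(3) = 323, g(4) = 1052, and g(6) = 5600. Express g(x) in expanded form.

g(x) = 5x^4 - 5x^3 + 5x^2 + 4x - 4

Using the Lagrange interpolation formula with nodes -2, 2, 3, 4, 6:
  L_0(x) = (x - 2)(x - 3)(x - 4)(x - 6) / 960
  L_1(x) = (x + 2)(x - 3)(x - 4)(x - 6) / -32
  L_2(x) = (x + 2)(x - 2)(x - 4)(x - 6) / 15
  L_3(x) = (x + 2)(x - 2)(x - 3)(x - 6) / -24
  L_4(x) = (x + 2)(x - 2)(x - 3)(x - 4) / 192
Then g(x) = 128·L_0(x) + 64·L_1(x) + 323·L_2(x) + 1052·L_3(x) + 5600·L_4(x).
Expanding and collecting terms gives g(x) = 5x⁴ - 5x³ + 5x² + 4x - 4.
Check: g(3) = 323. ✓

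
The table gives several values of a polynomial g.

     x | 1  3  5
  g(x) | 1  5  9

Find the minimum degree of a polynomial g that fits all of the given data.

1

Forward differences of the values at x = 1, 3, 5:
  g  : 1  5  9
  Δ  : 4  4
  Δ^2: 0
The first differences are constant (4) and nonzero, while all higher differences vanish, so the minimal degree is 1.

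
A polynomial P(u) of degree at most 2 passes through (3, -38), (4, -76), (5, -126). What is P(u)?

P(u) = -6u^2 + 4u + 4

Using the Lagrange interpolation formula with nodes 3, 4, 5:
  L_0(u) = (u - 4)(u - 5) / 2
  L_1(u) = (u - 3)(u - 5) / -1
  L_2(u) = (u - 3)(u - 4) / 2
Then P(u) = -38·L_0(u) - 76·L_1(u) - 126·L_2(u).
Expanding and collecting terms gives P(u) = -6u^2 + 4u + 4.
Check: P(4) = -76. ✓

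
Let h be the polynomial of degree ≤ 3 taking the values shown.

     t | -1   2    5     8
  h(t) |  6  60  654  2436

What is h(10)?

4604

Write h(t) = at^3 + bt^2 + ct + d. Substituting each data point gives a linear system:
  -a + b - c + d = 6
  8a + 4b + 2c + d = 60
  125a + 25b + 5c + d = 654
  512a + 64b + 8c + d = 2436
Solving the system yields a = 4, b = 6, c = 0, d = 4.
So h(t) = 4t^3 + 6t^2 + 4.
Then h(10) = 4604.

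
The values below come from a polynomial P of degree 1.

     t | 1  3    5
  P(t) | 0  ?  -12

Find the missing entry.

-6

On equispaced nodes a degree-1 polynomial has vanishing second forward difference, so
  P(1) - 2·P(3) + P(5) = 0.
Substituting the known values and solving for P(3):
  -2·P(3) = 12
  P(3) = -6.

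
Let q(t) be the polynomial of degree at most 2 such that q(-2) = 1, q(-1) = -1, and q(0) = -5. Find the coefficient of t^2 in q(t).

-1

Write q(t) = at^2 + bt + c. Substituting each data point gives a linear system:
  4a - 2b + c = 1
  a - b + c = -1
  c = -5
Solving the system yields a = -1, b = -5, c = -5.
So q(t) = -t^2 - 5t - 5.
The leading coefficient is -1.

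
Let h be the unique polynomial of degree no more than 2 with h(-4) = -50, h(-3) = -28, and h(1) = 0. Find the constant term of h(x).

2

Write h(x) = ax^2 + bx + c. Substituting each data point gives a linear system:
  16a - 4b + c = -50
  9a - 3b + c = -28
  a + b + c = 0
Solving the system yields a = -3, b = 1, c = 2.
So h(x) = -3x^2 + x + 2.
The constant term is 2.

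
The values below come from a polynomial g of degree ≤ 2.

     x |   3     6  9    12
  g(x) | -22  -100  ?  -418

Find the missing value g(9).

The 3 known points determine the degree-2 polynomial uniquely.
Write g(x) = ax^2 + bx + c. Substituting each data point gives a linear system:
  9a + 3b + c = -22
  36a + 6b + c = -100
  144a + 12b + c = -418
Solving the system yields a = -3, b = 1, c = 2.
So g(x) = -3x^2 + x + 2.
Then g(9) = -232.

-232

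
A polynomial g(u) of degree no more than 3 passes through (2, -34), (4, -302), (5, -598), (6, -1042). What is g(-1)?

8

Write g(u) = au^3 + bu^2 + cu + d. Substituting each data point gives a linear system:
  8a + 4b + 2c + d = -34
  64a + 16b + 4c + d = -302
  125a + 25b + 5c + d = -598
  216a + 36b + 6c + d = -1042
Solving the system yields a = -5, b = 1, c = 0, d = 2.
So g(u) = -5u^3 + u^2 + 2.
Then g(-1) = 8.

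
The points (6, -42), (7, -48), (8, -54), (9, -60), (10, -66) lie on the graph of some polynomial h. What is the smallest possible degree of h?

Divided differences on the nodes 6, 7, 8, 9, 10:
  order 0: -42  -48  -54  -60  -66
  order 1: -6  -6  -6  -6
  order 2: 0  0  0
  order 3: 0  0
  order 4: 0
The order-1 divided differences are all -6 (nonzero) and every higher order vanishes, so the data lies on a polynomial of degree exactly 1.

1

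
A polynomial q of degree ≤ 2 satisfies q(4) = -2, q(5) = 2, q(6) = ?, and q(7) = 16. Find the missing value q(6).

The 3 known points determine the degree-2 polynomial uniquely.
Write q(x) = ax^2 + bx + c. Substituting each data point gives a linear system:
  16a + 4b + c = -2
  25a + 5b + c = 2
  49a + 7b + c = 16
Solving the system yields a = 1, b = -5, c = 2.
So q(x) = x^2 - 5x + 2.
Then q(6) = 8.

8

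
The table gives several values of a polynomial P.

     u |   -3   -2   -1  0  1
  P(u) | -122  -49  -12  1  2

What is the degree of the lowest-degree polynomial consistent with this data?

3

Forward differences of the values at u = -3, -2, -1, 0, 1:
  P  : -122  -49  -12  1  2
  Δ  : 73  37  13  1
  Δ^2: -36  -24  -12
  Δ^3: 12  12
  Δ^4: 0
The third differences are constant (12) and nonzero, while all higher differences vanish, so the minimal degree is 3.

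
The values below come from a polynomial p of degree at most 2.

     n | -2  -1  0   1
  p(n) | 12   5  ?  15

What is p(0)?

The 3 known points determine the degree-2 polynomial uniquely.
Write p(n) = an^2 + bn + c. Substituting each data point gives a linear system:
  4a - 2b + c = 12
  a - b + c = 5
  a + b + c = 15
Solving the system yields a = 4, b = 5, c = 6.
So p(n) = 4n² + 5n + 6.
Then p(0) = 6.

6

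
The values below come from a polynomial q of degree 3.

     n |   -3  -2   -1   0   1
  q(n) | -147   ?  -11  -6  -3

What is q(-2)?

-48

On equispaced nodes a degree-3 polynomial has vanishing fourth forward difference, so
  q(-3) - 4·q(-2) + 6·q(-1) - 4·q(0) + q(1) = 0.
Substituting the known values and solving for q(-2):
  -4·q(-2) = 192
  q(-2) = -48.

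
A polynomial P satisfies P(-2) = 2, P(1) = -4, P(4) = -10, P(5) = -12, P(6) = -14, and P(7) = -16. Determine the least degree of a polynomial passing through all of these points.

Divided differences on the nodes -2, 1, 4, 5, 6, 7:
  order 0: 2  -4  -10  -12  -14  -16
  order 1: -2  -2  -2  -2  -2
  order 2: 0  0  0  0
  order 3: 0  0  0
  order 4: 0  0
  order 5: 0
The order-1 divided differences are all -2 (nonzero) and every higher order vanishes, so the data lies on a polynomial of degree exactly 1.

1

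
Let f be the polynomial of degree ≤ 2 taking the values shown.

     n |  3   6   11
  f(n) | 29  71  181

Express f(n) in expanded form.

Write f(n) = an^2 + bn + c. Substituting each data point gives a linear system:
  9a + 3b + c = 29
  36a + 6b + c = 71
  121a + 11b + c = 181
Solving the system yields a = 1, b = 5, c = 5.
So f(n) = n^2 + 5n + 5.
Check: f(3) = 29. ✓

f(n) = n^2 + 5n + 5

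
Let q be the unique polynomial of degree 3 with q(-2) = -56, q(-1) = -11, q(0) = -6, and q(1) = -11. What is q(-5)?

-731

Forward differences of the values at u = -2, -1, 0, 1:
  q  : -56  -11  -6  -11
  Δ  : 45  5  -5
  Δ^2: -40  -10
  Δ^3: 30
The third differences are constant, confirming degree 3.
Interpolating (Newton forward form) and evaluating at u = -5 gives q(-5) = -731.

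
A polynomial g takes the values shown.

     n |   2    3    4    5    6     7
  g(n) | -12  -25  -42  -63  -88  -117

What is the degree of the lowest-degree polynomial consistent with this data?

Forward differences of the values at n = 2, 3, 4, 5, 6, 7:
  g  : -12  -25  -42  -63  -88  -117
  Δ  : -13  -17  -21  -25  -29
  Δ^2: -4  -4  -4  -4
  Δ^3: 0  0  0
  Δ^4: 0  0
  Δ^5: 0
The second differences are constant (-4) and nonzero, while all higher differences vanish, so the minimal degree is 2.

2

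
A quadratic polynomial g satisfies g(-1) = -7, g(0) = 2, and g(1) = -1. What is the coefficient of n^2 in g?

Write g(n) = an^2 + bn + c. Substituting each data point gives a linear system:
  a - b + c = -7
  c = 2
  a + b + c = -1
Solving the system yields a = -6, b = 3, c = 2.
So g(n) = -6n^2 + 3n + 2.
The leading coefficient is -6.

-6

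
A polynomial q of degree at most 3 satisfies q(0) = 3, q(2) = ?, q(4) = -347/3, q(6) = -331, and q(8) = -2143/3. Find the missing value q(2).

The 4 known points determine the degree-3 polynomial uniquely.
Write q(x) = ax^3 + bx^2 + cx + d. Substituting each data point gives a linear system:
  d = 3
  64a + 16b + 4c + d = -347/3
  216a + 36b + 6c + d = -331
  512a + 64b + 8c + d = -2143/3
Solving the system yields a = -1, b = -3, c = -5/3, d = 3.
So q(x) = -x^3 - 3x^2 - (5/3)x + 3.
Then q(2) = -61/3.

-61/3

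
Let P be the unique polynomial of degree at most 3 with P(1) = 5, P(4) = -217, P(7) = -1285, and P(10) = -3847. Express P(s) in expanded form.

P(s) = -4s^3 + s^2 + 5s + 3

Write P(s) = as^3 + bs^2 + cs + d. Substituting each data point gives a linear system:
  a + b + c + d = 5
  64a + 16b + 4c + d = -217
  343a + 49b + 7c + d = -1285
  1000a + 100b + 10c + d = -3847
Solving the system yields a = -4, b = 1, c = 5, d = 3.
So P(s) = -4s³ + s² + 5s + 3.
Check: P(7) = -1285. ✓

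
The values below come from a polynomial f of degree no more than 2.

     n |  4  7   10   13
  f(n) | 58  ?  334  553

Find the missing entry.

169

The 3 known points determine the degree-2 polynomial uniquely.
Write f(n) = an^2 + bn + c. Substituting each data point gives a linear system:
  16a + 4b + c = 58
  100a + 10b + c = 334
  169a + 13b + c = 553
Solving the system yields a = 3, b = 4, c = -6.
So f(n) = 3n^2 + 4n - 6.
Then f(7) = 169.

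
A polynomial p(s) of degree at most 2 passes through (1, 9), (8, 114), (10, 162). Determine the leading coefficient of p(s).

1

Write p(s) = as^2 + bs + c. Substituting each data point gives a linear system:
  a + b + c = 9
  64a + 8b + c = 114
  100a + 10b + c = 162
Solving the system yields a = 1, b = 6, c = 2.
So p(s) = s² + 6s + 2.
The leading coefficient is 1.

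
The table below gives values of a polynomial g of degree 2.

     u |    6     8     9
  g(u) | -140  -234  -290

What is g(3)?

-44

Write g(u) = au^2 + bu + c. Substituting each data point gives a linear system:
  36a + 6b + c = -140
  64a + 8b + c = -234
  81a + 9b + c = -290
Solving the system yields a = -3, b = -5, c = -2.
So g(u) = -3u^2 - 5u - 2.
Then g(3) = -44.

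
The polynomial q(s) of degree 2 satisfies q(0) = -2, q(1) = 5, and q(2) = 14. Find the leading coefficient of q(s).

Write q(s) = as^2 + bs + c. Substituting each data point gives a linear system:
  c = -2
  a + b + c = 5
  4a + 2b + c = 14
Solving the system yields a = 1, b = 6, c = -2.
So q(s) = s^2 + 6s - 2.
The leading coefficient is 1.

1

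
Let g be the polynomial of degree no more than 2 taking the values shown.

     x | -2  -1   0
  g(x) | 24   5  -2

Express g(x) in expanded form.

g(x) = 6x^2 - x - 2

Write g(x) = ax^2 + bx + c. Substituting each data point gives a linear system:
  4a - 2b + c = 24
  a - b + c = 5
  c = -2
Solving the system yields a = 6, b = -1, c = -2.
So g(x) = 6x^2 - x - 2.
Check: g(0) = -2. ✓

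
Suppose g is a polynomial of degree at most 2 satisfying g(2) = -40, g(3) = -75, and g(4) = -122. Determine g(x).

g(x) = -6x^2 - 5x - 6

Write g(x) = ax^2 + bx + c. Substituting each data point gives a linear system:
  4a + 2b + c = -40
  9a + 3b + c = -75
  16a + 4b + c = -122
Solving the system yields a = -6, b = -5, c = -6.
So g(x) = -6x² - 5x - 6.
Check: g(2) = -40. ✓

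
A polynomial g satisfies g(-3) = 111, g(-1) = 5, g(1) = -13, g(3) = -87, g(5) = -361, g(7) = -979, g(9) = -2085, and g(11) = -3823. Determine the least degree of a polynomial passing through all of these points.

Forward differences of the values at s = -3, -1, 1, 3, 5, 7, 9, 11:
  g  : 111  5  -13  -87  -361  -979  -2085  -3823
  Δ  : -106  -18  -74  -274  -618  -1106  -1738
  Δ^2: 88  -56  -200  -344  -488  -632
  Δ^3: -144  -144  -144  -144  -144
  Δ^4: 0  0  0  0
  Δ^5: 0  0  0
  Δ^6: 0  0
  Δ^7: 0
The third differences are constant (-144) and nonzero, while all higher differences vanish, so the minimal degree is 3.

3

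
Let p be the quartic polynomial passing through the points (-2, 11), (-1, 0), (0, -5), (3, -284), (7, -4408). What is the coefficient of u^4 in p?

Write p(u) = au^4 + bu^3 + cu^2 + du + e. Substituting each data point gives a linear system:
  16a - 8b + 4c - 2d + e = 11
  a - b + c - d + e = 0
  e = -5
  81a + 27b + 9c + 3d + e = -284
  2401a + 343b + 49c + 7d + e = -4408
Solving the system yields a = -1, b = -5, c = -5, d = -6, e = -5.
So p(u) = -u^4 - 5u^3 - 5u^2 - 6u - 5.
The leading coefficient is -1.

-1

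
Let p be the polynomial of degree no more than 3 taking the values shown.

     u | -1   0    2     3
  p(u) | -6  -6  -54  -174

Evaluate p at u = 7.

-2134

Write p(u) = au^3 + bu^2 + cu + d. Substituting each data point gives a linear system:
  -a + b - c + d = -6
  d = -6
  8a + 4b + 2c + d = -54
  27a + 9b + 3c + d = -174
Solving the system yields a = -6, b = -2, c = 4, d = -6.
So p(u) = -6u³ - 2u² + 4u - 6.
Then p(7) = -2134.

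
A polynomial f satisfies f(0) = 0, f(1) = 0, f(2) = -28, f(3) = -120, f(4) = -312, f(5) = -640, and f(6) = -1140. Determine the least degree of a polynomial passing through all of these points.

3

Forward differences of the values at t = 0, 1, 2, 3, 4, 5, 6:
  f  : 0  0  -28  -120  -312  -640  -1140
  Δ  : 0  -28  -92  -192  -328  -500
  Δ^2: -28  -64  -100  -136  -172
  Δ^3: -36  -36  -36  -36
  Δ^4: 0  0  0
  Δ^5: 0  0
  Δ^6: 0
The third differences are constant (-36) and nonzero, while all higher differences vanish, so the minimal degree is 3.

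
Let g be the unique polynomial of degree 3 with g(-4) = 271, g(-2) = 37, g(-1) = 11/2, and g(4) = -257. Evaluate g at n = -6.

Using the Lagrange interpolation formula with nodes -4, -2, -1, 4:
  L_0(n) = (n + 2)(n + 1)(n - 4) / -48
  L_1(n) = (n + 4)(n + 1)(n - 4) / 12
  L_2(n) = (n + 4)(n + 2)(n - 4) / -15
  L_3(n) = (n + 4)(n + 2)(n + 1) / 240
Then g(n) = 271·L_0(n) + 37·L_1(n) + 11/2·L_2(n) - 257·L_3(n).
Expanding and collecting terms gives g(n) = -4n^3 + (1/2)n^2 - 2n - 1.
Evaluating at n = -6: g(-6) = 893.

893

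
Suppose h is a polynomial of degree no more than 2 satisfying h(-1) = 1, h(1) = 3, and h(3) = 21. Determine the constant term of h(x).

0

Write h(x) = ax^2 + bx + c. Substituting each data point gives a linear system:
  a - b + c = 1
  a + b + c = 3
  9a + 3b + c = 21
Solving the system yields a = 2, b = 1, c = 0.
So h(x) = 2x² + x.
The constant term is 0.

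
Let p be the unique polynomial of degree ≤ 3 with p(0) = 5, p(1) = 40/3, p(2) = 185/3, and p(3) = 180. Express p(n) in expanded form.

Write p(n) = an^3 + bn^2 + cn + d. Substituting each data point gives a linear system:
  d = 5
  a + b + c + d = 40/3
  8a + 4b + 2c + d = 185/3
  27a + 9b + 3c + d = 180
Solving the system yields a = 5, b = 5, c = -5/3, d = 5.
So p(n) = 5n³ + 5n² - (5/3)n + 5.
Check: p(3) = 180. ✓

p(n) = 5n^3 + 5n^2 - (5/3)n + 5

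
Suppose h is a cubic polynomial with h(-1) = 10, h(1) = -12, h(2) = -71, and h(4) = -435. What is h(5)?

-800

Using the Lagrange interpolation formula with nodes -1, 1, 2, 4:
  L_0(t) = (t - 1)(t - 2)(t - 4) / -30
  L_1(t) = (t + 1)(t - 2)(t - 4) / 6
  L_2(t) = (t + 1)(t - 1)(t - 4) / -6
  L_3(t) = (t + 1)(t - 1)(t - 2) / 30
Then h(t) = 10·L_0(t) - 12·L_1(t) - 71·L_2(t) - 435·L_3(t).
Expanding and collecting terms gives h(t) = -5t^3 - 6t^2 - 6t + 5.
Evaluating at t = 5: h(5) = -800.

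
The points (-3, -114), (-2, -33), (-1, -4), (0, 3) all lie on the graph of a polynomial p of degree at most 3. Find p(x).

p(x) = 5x^3 + 4x^2 + 6x + 3

Write p(x) = ax^3 + bx^2 + cx + d. Substituting each data point gives a linear system:
  -27a + 9b - 3c + d = -114
  -8a + 4b - 2c + d = -33
  -a + b - c + d = -4
  d = 3
Solving the system yields a = 5, b = 4, c = 6, d = 3.
So p(x) = 5x^3 + 4x^2 + 6x + 3.
Check: p(0) = 3. ✓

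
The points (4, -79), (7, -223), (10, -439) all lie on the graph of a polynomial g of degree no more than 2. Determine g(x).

g(x) = -4x^2 - 4x + 1

Write g(x) = ax^2 + bx + c. Substituting each data point gives a linear system:
  16a + 4b + c = -79
  49a + 7b + c = -223
  100a + 10b + c = -439
Solving the system yields a = -4, b = -4, c = 1.
So g(x) = -4x² - 4x + 1.
Check: g(10) = -439. ✓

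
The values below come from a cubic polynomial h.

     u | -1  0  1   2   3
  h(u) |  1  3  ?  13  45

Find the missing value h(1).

3

On equispaced nodes a degree-3 polynomial has vanishing fourth forward difference, so
  h(-1) - 4·h(0) + 6·h(1) - 4·h(2) + h(3) = 0.
Substituting the known values and solving for h(1):
  6·h(1) = 18
  h(1) = 3.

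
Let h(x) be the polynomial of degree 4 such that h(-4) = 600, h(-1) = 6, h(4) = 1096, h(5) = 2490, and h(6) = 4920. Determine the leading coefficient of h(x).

3

Write h(x) = ax^4 + bx^3 + cx^2 + dx + e. Substituting each data point gives a linear system:
  256a - 64b + 16c - 4d + e = 600
  a - b + c - d + e = 6
  256a + 64b + 16c + 4d + e = 1096
  625a + 125b + 25c + 5d + e = 2490
  1296a + 216b + 36c + 6d + e = 4920
Solving the system yields a = 3, b = 4, c = 5, d = -2, e = 0.
So h(x) = 3x^4 + 4x^3 + 5x^2 - 2x.
The leading coefficient is 3.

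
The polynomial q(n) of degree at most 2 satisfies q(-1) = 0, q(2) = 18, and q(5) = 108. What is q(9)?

Write q(n) = an^2 + bn + c. Substituting each data point gives a linear system:
  a - b + c = 0
  4a + 2b + c = 18
  25a + 5b + c = 108
Solving the system yields a = 4, b = 2, c = -2.
So q(n) = 4n² + 2n - 2.
Then q(9) = 340.

340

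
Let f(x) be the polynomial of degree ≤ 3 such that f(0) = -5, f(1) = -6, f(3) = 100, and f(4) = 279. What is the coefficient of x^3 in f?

Write f(x) = ax^3 + bx^2 + cx + d. Substituting each data point gives a linear system:
  d = -5
  a + b + c + d = -6
  27a + 9b + 3c + d = 100
  64a + 16b + 4c + d = 279
Solving the system yields a = 6, b = -6, c = -1, d = -5.
So f(x) = 6x³ - 6x² - x - 5.
The leading coefficient is 6.

6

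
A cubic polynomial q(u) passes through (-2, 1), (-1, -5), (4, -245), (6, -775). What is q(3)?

Using the Lagrange interpolation formula with nodes -2, -1, 4, 6:
  L_0(u) = (u + 1)(u - 4)(u - 6) / -48
  L_1(u) = (u + 2)(u - 4)(u - 6) / 35
  L_2(u) = (u + 2)(u + 1)(u - 6) / -60
  L_3(u) = (u + 2)(u + 1)(u - 4) / 112
Then q(u) = 1·L_0(u) - 5·L_1(u) - 245·L_2(u) - 775·L_3(u).
Expanding and collecting terms gives q(u) = -3u^3 - 4u^2 + 3u - 1.
Evaluating at u = 3: q(3) = -109.

-109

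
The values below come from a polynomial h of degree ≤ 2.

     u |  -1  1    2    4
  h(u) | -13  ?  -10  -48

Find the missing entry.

-3

The 3 known points determine the degree-2 polynomial uniquely.
Write h(u) = au^2 + bu + c. Substituting each data point gives a linear system:
  a - b + c = -13
  4a + 2b + c = -10
  16a + 4b + c = -48
Solving the system yields a = -4, b = 5, c = -4.
So h(u) = -4u^2 + 5u - 4.
Then h(1) = -3.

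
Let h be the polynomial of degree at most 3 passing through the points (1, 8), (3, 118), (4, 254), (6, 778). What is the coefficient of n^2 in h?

Write h(n) = an^3 + bn^2 + cn + d. Substituting each data point gives a linear system:
  a + b + c + d = 8
  27a + 9b + 3c + d = 118
  64a + 16b + 4c + d = 254
  216a + 36b + 6c + d = 778
Solving the system yields a = 3, b = 3, c = 4, d = -2.
So h(n) = 3n³ + 3n² + 4n - 2.
The coefficient of n^2 is 3.

3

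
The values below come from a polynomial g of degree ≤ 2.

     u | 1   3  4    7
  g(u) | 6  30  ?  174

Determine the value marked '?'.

54

The 3 known points determine the degree-2 polynomial uniquely.
Write g(u) = au^2 + bu + c. Substituting each data point gives a linear system:
  a + b + c = 6
  9a + 3b + c = 30
  49a + 7b + c = 174
Solving the system yields a = 4, b = -4, c = 6.
So g(u) = 4u² - 4u + 6.
Then g(4) = 54.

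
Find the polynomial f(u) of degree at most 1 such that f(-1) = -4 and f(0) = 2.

f(u) = 6u + 2

Using the Lagrange interpolation formula with nodes -1, 0:
  L_0(u) = u / -1
  L_1(u) = (u + 1) / 1
Then f(u) = -4·L_0(u) + 2·L_1(u).
Expanding and collecting terms gives f(u) = 6u + 2.
Check: f(-1) = -4. ✓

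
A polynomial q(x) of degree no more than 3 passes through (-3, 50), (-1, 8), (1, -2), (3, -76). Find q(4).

Forward differences of the values at x = -3, -1, 1, 3:
  q  : 50  8  -2  -76
  Δ  : -42  -10  -74
  Δ^2: 32  -64
  Δ^3: -96
The third differences are constant, confirming degree 3.
Interpolating (Newton forward form) and evaluating at x = 4 gives q(4) = -167.

-167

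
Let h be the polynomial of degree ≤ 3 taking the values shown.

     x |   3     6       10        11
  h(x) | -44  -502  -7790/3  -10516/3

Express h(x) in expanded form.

h(x) = -3x^3 + 4x^2 + (1/3)x

Write h(x) = ax^3 + bx^2 + cx + d. Substituting each data point gives a linear system:
  27a + 9b + 3c + d = -44
  216a + 36b + 6c + d = -502
  1000a + 100b + 10c + d = -7790/3
  1331a + 121b + 11c + d = -10516/3
Solving the system yields a = -3, b = 4, c = 1/3, d = 0.
So h(x) = -3x^3 + 4x^2 + (1/3)x.
Check: h(11) = -10516/3. ✓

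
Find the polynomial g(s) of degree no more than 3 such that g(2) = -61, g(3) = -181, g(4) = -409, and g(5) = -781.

Write g(s) = as^3 + bs^2 + cs + d. Substituting each data point gives a linear system:
  8a + 4b + 2c + d = -61
  27a + 9b + 3c + d = -181
  64a + 16b + 4c + d = -409
  125a + 25b + 5c + d = -781
Solving the system yields a = -6, b = 0, c = -6, d = -1.
So g(s) = -6s^3 - 6s - 1.
Check: g(3) = -181. ✓

g(s) = -6s^3 - 6s - 1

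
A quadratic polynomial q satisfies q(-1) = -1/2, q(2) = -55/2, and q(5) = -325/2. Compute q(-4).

Using the Lagrange interpolation formula with nodes -1, 2, 5:
  L_0(t) = (t - 2)(t - 5) / 18
  L_1(t) = (t + 1)(t - 5) / -9
  L_2(t) = (t + 1)(t - 2) / 18
Then q(t) = -1/2·L_0(t) - 55/2·L_1(t) - 325/2·L_2(t).
Expanding and collecting terms gives q(t) = -6t² - 3t + 5/2.
Evaluating at t = -4: q(-4) = -163/2.

-163/2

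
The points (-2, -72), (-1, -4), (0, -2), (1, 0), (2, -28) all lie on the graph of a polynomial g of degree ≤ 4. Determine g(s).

g(s) = -4s^4 + 3s^3 + 4s^2 - s - 2

Write g(s) = as^4 + bs^3 + cs^2 + ds + e. Substituting each data point gives a linear system:
  16a - 8b + 4c - 2d + e = -72
  a - b + c - d + e = -4
  e = -2
  a + b + c + d + e = 0
  16a + 8b + 4c + 2d + e = -28
Solving the system yields a = -4, b = 3, c = 4, d = -1, e = -2.
So g(s) = -4s⁴ + 3s³ + 4s² - s - 2.
Check: g(-1) = -4. ✓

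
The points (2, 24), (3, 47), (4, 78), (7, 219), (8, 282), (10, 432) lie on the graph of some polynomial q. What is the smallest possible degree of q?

2

Divided differences on the nodes 2, 3, 4, 7, 8, 10:
  order 0: 24  47  78  219  282  432
  order 1: 23  31  47  63  75
  order 2: 4  4  4  4
  order 3: 0  0  0
  order 4: 0  0
  order 5: 0
The order-2 divided differences are all 4 (nonzero) and every higher order vanishes, so the data lies on a polynomial of degree exactly 2.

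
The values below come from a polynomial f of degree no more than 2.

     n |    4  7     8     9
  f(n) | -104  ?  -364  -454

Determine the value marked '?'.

-284

The 3 known points determine the degree-2 polynomial uniquely.
Write f(n) = an^2 + bn + c. Substituting each data point gives a linear system:
  16a + 4b + c = -104
  64a + 8b + c = -364
  81a + 9b + c = -454
Solving the system yields a = -5, b = -5, c = -4.
So f(n) = -5n² - 5n - 4.
Then f(7) = -284.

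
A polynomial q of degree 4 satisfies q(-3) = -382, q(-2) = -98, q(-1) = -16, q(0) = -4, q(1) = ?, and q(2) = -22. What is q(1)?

-2

The 5 known points determine the degree-4 polynomial uniquely.
Write q(u) = au^4 + bu^3 + cu^2 + du + e. Substituting each data point gives a linear system:
  81a - 27b + 9c - 3d + e = -382
  16a - 8b + 4c - 2d + e = -98
  a - b + c - d + e = -16
  e = -4
  16a + 8b + 4c + 2d + e = -22
Solving the system yields a = -3, b = 4, c = -2, d = 3, e = -4.
So q(u) = -3u^4 + 4u^3 - 2u^2 + 3u - 4.
Then q(1) = -2.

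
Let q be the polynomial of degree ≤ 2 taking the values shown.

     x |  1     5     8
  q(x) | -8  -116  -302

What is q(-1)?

Write q(x) = ax^2 + bx + c. Substituting each data point gives a linear system:
  a + b + c = -8
  25a + 5b + c = -116
  64a + 8b + c = -302
Solving the system yields a = -5, b = 3, c = -6.
So q(x) = -5x^2 + 3x - 6.
Then q(-1) = -14.

-14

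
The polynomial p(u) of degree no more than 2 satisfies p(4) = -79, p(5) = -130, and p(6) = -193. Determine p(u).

p(u) = -6u^2 + 3u + 5

Write p(u) = au^2 + bu + c. Substituting each data point gives a linear system:
  16a + 4b + c = -79
  25a + 5b + c = -130
  36a + 6b + c = -193
Solving the system yields a = -6, b = 3, c = 5.
So p(u) = -6u² + 3u + 5.
Check: p(6) = -193. ✓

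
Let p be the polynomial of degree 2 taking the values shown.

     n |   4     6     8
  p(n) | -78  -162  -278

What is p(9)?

-348

Using the Lagrange interpolation formula with nodes 4, 6, 8:
  L_0(n) = (n - 6)(n - 8) / 8
  L_1(n) = (n - 4)(n - 8) / -4
  L_2(n) = (n - 4)(n - 6) / 8
Then p(n) = -78·L_0(n) - 162·L_1(n) - 278·L_2(n).
Expanding and collecting terms gives p(n) = -4n^2 - 2n - 6.
Evaluating at n = 9: p(9) = -348.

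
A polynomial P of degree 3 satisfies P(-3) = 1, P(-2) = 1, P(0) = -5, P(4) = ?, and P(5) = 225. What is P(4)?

The 4 known points determine the degree-3 polynomial uniquely.
Write P(n) = an^3 + bn^2 + cn + d. Substituting each data point gives a linear system:
  -27a + 9b - 3c + d = 1
  -8a + 4b - 2c + d = 1
  d = -5
  125a + 25b + 5c + d = 225
Solving the system yields a = 1, b = 4, c = 1, d = -5.
So P(n) = n^3 + 4n^2 + n - 5.
Then P(4) = 127.

127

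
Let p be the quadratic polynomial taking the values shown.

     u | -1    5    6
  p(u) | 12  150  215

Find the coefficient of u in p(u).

-1

Write p(u) = au^2 + bu + c. Substituting each data point gives a linear system:
  a - b + c = 12
  25a + 5b + c = 150
  36a + 6b + c = 215
Solving the system yields a = 6, b = -1, c = 5.
So p(u) = 6u^2 - u + 5.
The coefficient of u is -1.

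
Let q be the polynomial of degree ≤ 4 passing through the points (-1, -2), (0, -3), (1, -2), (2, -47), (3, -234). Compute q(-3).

-42

Using the Lagrange interpolation formula with nodes -1, 0, 1, 2, 3:
  L_0(s) = s(s - 1)(s - 2)(s - 3) / 24
  L_1(s) = (s + 1)(s - 1)(s - 2)(s - 3) / -6
  L_2(s) = (s + 1)s(s - 2)(s - 3) / 4
  L_3(s) = (s + 1)s(s - 1)(s - 3) / -6
  L_4(s) = (s + 1)s(s - 1)(s - 2) / 24
Then q(s) = -2·L_0(s) - 3·L_1(s) - 2·L_2(s) - 47·L_3(s) - 234·L_4(s).
Expanding and collecting terms gives q(s) = -2s^4 - 4s^3 + 3s^2 + 4s - 3.
Evaluating at s = -3: q(-3) = -42.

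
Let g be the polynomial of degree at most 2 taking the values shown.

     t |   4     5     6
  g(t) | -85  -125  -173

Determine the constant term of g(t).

Write g(t) = at^2 + bt + c. Substituting each data point gives a linear system:
  16a + 4b + c = -85
  25a + 5b + c = -125
  36a + 6b + c = -173
Solving the system yields a = -4, b = -4, c = -5.
So g(t) = -4t^2 - 4t - 5.
The constant term is -5.

-5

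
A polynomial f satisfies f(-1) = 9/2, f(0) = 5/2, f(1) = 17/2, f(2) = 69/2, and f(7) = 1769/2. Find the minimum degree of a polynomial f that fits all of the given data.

3

Divided differences on the nodes -1, 0, 1, 2, 7:
  order 0: 9/2  5/2  17/2  69/2  1769/2
  order 1: -2  6  26  170
  order 2: 4  10  24
  order 3: 2  2
  order 4: 0
The order-3 divided differences are all 2 (nonzero) and every higher order vanishes, so the data lies on a polynomial of degree exactly 3.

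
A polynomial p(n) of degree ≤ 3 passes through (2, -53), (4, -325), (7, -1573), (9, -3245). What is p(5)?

-605

Using the Lagrange interpolation formula with nodes 2, 4, 7, 9:
  L_0(n) = (n - 4)(n - 7)(n - 9) / -70
  L_1(n) = (n - 2)(n - 7)(n - 9) / 30
  L_2(n) = (n - 2)(n - 4)(n - 9) / -30
  L_3(n) = (n - 2)(n - 4)(n - 7) / 70
Then p(n) = -53·L_0(n) - 325·L_1(n) - 1573·L_2(n) - 3245·L_3(n).
Expanding and collecting terms gives p(n) = -4n^3 - 4n^2 - 5.
Evaluating at n = 5: p(5) = -605.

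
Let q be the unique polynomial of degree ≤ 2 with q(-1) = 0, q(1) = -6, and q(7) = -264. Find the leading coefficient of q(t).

-5

Write q(t) = at^2 + bt + c. Substituting each data point gives a linear system:
  a - b + c = 0
  a + b + c = -6
  49a + 7b + c = -264
Solving the system yields a = -5, b = -3, c = 2.
So q(t) = -5t^2 - 3t + 2.
The leading coefficient is -5.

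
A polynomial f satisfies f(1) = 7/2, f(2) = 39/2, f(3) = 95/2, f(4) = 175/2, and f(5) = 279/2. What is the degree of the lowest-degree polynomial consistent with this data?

Forward differences of the values at s = 1, 2, 3, 4, 5:
  f  : 7/2  39/2  95/2  175/2  279/2
  Δ  : 16  28  40  52
  Δ^2: 12  12  12
  Δ^3: 0  0
  Δ^4: 0
The second differences are constant (12) and nonzero, while all higher differences vanish, so the minimal degree is 2.

2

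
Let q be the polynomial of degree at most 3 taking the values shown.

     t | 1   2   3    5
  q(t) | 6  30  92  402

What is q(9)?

Using the Lagrange interpolation formula with nodes 1, 2, 3, 5:
  L_0(t) = (t - 2)(t - 3)(t - 5) / -8
  L_1(t) = (t - 1)(t - 3)(t - 5) / 3
  L_2(t) = (t - 1)(t - 2)(t - 5) / -4
  L_3(t) = (t - 1)(t - 2)(t - 3) / 24
Then q(t) = 6·L_0(t) + 30·L_1(t) + 92·L_2(t) + 402·L_3(t).
Expanding and collecting terms gives q(t) = 3t^3 + t^2 + 2.
Evaluating at t = 9: q(9) = 2270.

2270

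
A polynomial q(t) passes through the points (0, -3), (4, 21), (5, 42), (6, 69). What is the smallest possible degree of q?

2

Divided differences on the nodes 0, 4, 5, 6:
  order 0: -3  21  42  69
  order 1: 6  21  27
  order 2: 3  3
  order 3: 0
The order-2 divided differences are all 3 (nonzero) and every higher order vanishes, so the data lies on a polynomial of degree exactly 2.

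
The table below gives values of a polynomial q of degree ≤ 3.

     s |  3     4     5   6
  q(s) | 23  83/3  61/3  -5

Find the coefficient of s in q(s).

Write q(s) = as^3 + bs^2 + cs + d. Substituting each data point gives a linear system:
  27a + 9b + 3c + d = 23
  64a + 16b + 4c + d = 83/3
  125a + 25b + 5c + d = 61/3
  216a + 36b + 6c + d = -5
Solving the system yields a = -1, b = 6, c = -1/3, d = -3.
So q(s) = -s^3 + 6s^2 - (1/3)s - 3.
The coefficient of s is -1/3.

-1/3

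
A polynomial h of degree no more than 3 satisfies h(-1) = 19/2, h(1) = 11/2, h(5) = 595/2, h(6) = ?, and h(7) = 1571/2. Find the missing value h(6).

The 4 known points determine the degree-3 polynomial uniquely.
Write h(u) = au^3 + bu^2 + cu + d. Substituting each data point gives a linear system:
  -a + b - c + d = 19/2
  a + b + c + d = 11/2
  125a + 25b + 5c + d = 595/2
  343a + 49b + 7c + d = 1571/2
Solving the system yields a = 2, b = 5/2, c = -4, d = 5.
So h(u) = 2u^3 + (5/2)u^2 - 4u + 5.
Then h(6) = 503.

503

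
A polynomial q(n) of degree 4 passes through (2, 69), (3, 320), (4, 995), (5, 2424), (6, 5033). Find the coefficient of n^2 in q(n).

Write q(n) = an^4 + bn^3 + cn^2 + dn + e. Substituting each data point gives a linear system:
  16a + 8b + 4c + 2d + e = 69
  81a + 27b + 9c + 3d + e = 320
  256a + 64b + 16c + 4d + e = 995
  625a + 125b + 25c + 5d + e = 2424
  1296a + 216b + 36c + 6d + e = 5033
Solving the system yields a = 4, b = -1, c = 1, d = 5, e = -1.
So q(n) = 4n⁴ - n³ + n² + 5n - 1.
The coefficient of n^2 is 1.

1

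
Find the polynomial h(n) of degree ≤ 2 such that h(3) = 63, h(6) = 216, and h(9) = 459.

h(n) = 5n^2 + 6n

Write h(n) = an^2 + bn + c. Substituting each data point gives a linear system:
  9a + 3b + c = 63
  36a + 6b + c = 216
  81a + 9b + c = 459
Solving the system yields a = 5, b = 6, c = 0.
So h(n) = 5n^2 + 6n.
Check: h(6) = 216. ✓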